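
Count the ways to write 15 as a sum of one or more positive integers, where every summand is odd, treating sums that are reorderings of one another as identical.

27

There are too many to list fully; the first 12 (by largest part) are:
15
13+1+1
11+3+1
11+1+1+1+1
9+5+1
9+3+3
9+3+1+1+1
9+1+1+1+1+1+1
7+7+1
7+5+3
7+5+1+1+1
7+3+3+1+1
…and 15 more, for 27 total.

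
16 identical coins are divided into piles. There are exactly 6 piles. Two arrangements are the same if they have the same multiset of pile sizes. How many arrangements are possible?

35

A partial list (first 12 by largest part):
11, 1, 1, 1, 1, 1
10, 2, 1, 1, 1, 1
9, 3, 1, 1, 1, 1
9, 2, 2, 1, 1, 1
8, 4, 1, 1, 1, 1
8, 3, 2, 1, 1, 1
8, 2, 2, 2, 1, 1
7, 5, 1, 1, 1, 1
7, 4, 2, 1, 1, 1
7, 3, 3, 1, 1, 1
7, 3, 2, 2, 1, 1
7, 2, 2, 2, 2, 1
…and 23 more, for 35 total.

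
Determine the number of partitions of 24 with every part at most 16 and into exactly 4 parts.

97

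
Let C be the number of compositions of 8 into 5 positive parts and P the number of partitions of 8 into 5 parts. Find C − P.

Compositions: C(7,4) = 35.
Partitions of 8 into exactly 5 parts: 3.
Difference: 35 − 3 = 32.

32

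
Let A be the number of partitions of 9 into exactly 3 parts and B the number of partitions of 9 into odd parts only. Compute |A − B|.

1

Partitions of 9 into exactly 3 parts: 7.
Partitions of 9 into odd parts only: 8.
|7 − 8| = 1.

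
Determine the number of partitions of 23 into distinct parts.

There are 104 such partitions.

104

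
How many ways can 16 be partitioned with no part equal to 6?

Direct enumeration gives 189 partitions.

189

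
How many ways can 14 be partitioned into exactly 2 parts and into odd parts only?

The partitions of 14 that satisfy the conditions:
1+13
3+11
5+9
7+7

4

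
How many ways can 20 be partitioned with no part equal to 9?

571

There are 571 such partitions.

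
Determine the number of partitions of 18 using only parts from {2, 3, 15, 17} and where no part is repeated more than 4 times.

2

Listing the qualifying partitions of 18:
15,3
3,3,3,3,2,2,2
That's 2 in total.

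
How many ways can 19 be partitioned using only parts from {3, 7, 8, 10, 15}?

3

They are:
10 + 3 + 3 + 3
8 + 8 + 3
7 + 3 + 3 + 3 + 3
That's 3 in total.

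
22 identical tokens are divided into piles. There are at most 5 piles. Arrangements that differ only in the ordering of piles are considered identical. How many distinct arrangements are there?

255

Direct enumeration gives 255 partitions.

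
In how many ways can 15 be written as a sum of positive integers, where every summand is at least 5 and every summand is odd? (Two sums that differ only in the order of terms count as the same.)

Listing the qualifying partitions of 15:
15
5 + 5 + 5

2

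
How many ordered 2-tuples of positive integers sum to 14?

Place 1 bars in the 13 internal gaps of a row of 14 dots: C(13,1) = 13.

13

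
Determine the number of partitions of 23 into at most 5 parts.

There are 291 such partitions.

291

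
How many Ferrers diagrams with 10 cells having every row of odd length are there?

The partitions of 10 that satisfy the conditions:
1+9
3+7
1+1+1+7
5+5
1+1+3+5
1+1+1+1+1+5
1+3+3+3
1+1+1+1+3+3
1+1+1+1+1+1+1+3
1+1+1+1+1+1+1+1+1+1

10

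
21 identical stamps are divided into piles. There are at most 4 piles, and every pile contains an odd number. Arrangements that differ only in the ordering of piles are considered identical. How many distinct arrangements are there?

13

Enumerating:
21
1 + 1 + 19
1 + 3 + 17
1 + 5 + 15
3 + 3 + 15
1 + 7 + 13
3 + 5 + 13
1 + 9 + 11
3 + 7 + 11
5 + 5 + 11
3 + 9 + 9
5 + 7 + 9
7 + 7 + 7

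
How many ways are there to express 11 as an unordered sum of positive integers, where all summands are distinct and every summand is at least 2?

7

The partitions of 11 that satisfy the conditions:
11
9+2
8+3
7+4
6+5
6+3+2
5+4+2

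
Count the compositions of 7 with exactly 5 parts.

15

Equivalently, choose which 4 of the 6 gaps become plus signs: C(6,4) = 15.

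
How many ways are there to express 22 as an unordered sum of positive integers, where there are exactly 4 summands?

84

A full systematic count gives 84.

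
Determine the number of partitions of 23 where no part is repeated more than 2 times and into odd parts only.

A partial list (first 12 by largest part):
23
21+1+1
19+3+1
17+5+1
17+3+3
15+7+1
15+5+3
15+3+3+1+1
13+9+1
13+7+3
13+5+5
13+5+3+1+1
…and 14 more, for 26 total.

26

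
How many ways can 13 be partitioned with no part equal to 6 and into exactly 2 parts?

5

The partitions of 13 that satisfy the conditions:
12,1
11,2
10,3
9,4
8,5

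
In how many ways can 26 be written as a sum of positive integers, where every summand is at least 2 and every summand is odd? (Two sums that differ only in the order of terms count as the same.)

Listing the qualifying partitions of 26:
3,23
5,21
7,19
9,17
3,3,3,17
11,15
3,3,5,15
13,13
3,3,7,13
3,5,5,13
3,3,9,11
3,5,7,11
5,5,5,11
3,3,3,3,3,11
3,5,9,9
3,7,7,9
5,5,7,9
3,3,3,3,5,9
5,7,7,7
3,3,3,3,7,7
3,3,3,5,5,7
3,3,5,5,5,5
3,3,3,3,3,3,3,5

23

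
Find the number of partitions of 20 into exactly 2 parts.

Enumerating:
19+1
18+2
17+3
16+4
15+5
14+6
13+7
12+8
11+9
10+10
Counting gives 10.

10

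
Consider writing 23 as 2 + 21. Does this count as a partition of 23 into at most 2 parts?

The parts sum to 23, and the condition 'there are at most 2 summands' holds.

Yes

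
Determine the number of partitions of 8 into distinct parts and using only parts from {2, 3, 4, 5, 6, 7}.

2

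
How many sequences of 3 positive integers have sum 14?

78

By stars and bars with positive parts, the count is C(13,2) = 78.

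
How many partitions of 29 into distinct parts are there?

256

A full systematic count gives 256.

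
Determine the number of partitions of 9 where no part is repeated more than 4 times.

25

Listing the qualifying partitions of 9:
9
8 + 1
7 + 2
7 + 1 + 1
6 + 3
6 + 2 + 1
6 + 1 + 1 + 1
5 + 4
5 + 3 + 1
5 + 2 + 2
5 + 2 + 1 + 1
5 + 1 + 1 + 1 + 1
4 + 4 + 1
4 + 3 + 2
4 + 3 + 1 + 1
4 + 2 + 2 + 1
4 + 2 + 1 + 1 + 1
3 + 3 + 3
3 + 3 + 2 + 1
3 + 3 + 1 + 1 + 1
3 + 2 + 2 + 2
3 + 2 + 2 + 1 + 1
3 + 2 + 1 + 1 + 1 + 1
2 + 2 + 2 + 2 + 1
2 + 2 + 2 + 1 + 1 + 1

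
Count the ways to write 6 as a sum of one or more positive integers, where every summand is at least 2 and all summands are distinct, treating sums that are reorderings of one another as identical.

They are:
6
4 + 2

2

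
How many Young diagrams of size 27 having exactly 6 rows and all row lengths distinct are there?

The partitions of 27 that satisfy the conditions:
12,5,4,3,2,1
11,6,4,3,2,1
10,7,4,3,2,1
10,6,5,3,2,1
9,8,4,3,2,1
9,7,5,3,2,1
9,6,5,4,2,1
8,7,6,3,2,1
8,7,5,4,2,1
8,6,5,4,3,1
7,6,5,4,3,2

11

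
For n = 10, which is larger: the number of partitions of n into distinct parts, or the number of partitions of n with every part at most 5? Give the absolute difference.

Partitions of 10 into distinct parts: 10.
Partitions of 10 with every part at most 5: 30.
|10 − 30| = 20.

20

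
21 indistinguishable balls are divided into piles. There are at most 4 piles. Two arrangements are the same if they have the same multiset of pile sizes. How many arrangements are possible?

Direct enumeration gives 120 partitions.

120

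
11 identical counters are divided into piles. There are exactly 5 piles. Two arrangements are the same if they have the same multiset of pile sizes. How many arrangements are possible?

10

Enumerating:
7+1+1+1+1
6+2+1+1+1
5+3+1+1+1
5+2+2+1+1
4+4+1+1+1
4+3+2+1+1
4+2+2+2+1
3+3+3+1+1
3+3+2+2+1
3+2+2+2+2
Counting gives 10.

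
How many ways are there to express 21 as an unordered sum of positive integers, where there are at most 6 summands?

331

There are 331 such partitions.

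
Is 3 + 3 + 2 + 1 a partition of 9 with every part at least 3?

The parts sum to 9, and the condition 'every summand is at least 3' is violated.

No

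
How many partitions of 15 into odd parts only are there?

27

A partial list (first 12 by largest part):
15
1, 1, 13
1, 3, 11
1, 1, 1, 1, 11
1, 5, 9
3, 3, 9
1, 1, 1, 3, 9
1, 1, 1, 1, 1, 1, 9
1, 7, 7
3, 5, 7
1, 1, 1, 5, 7
1, 1, 3, 3, 7
…and 15 more, for 27 total.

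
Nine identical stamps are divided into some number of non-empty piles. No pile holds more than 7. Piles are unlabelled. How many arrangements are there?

28

There are too many to list fully; the first 12 (by largest part) are:
2,7
1,1,7
3,6
1,2,6
1,1,1,6
4,5
1,3,5
2,2,5
1,1,2,5
1,1,1,1,5
1,4,4
2,3,4
…and 16 more, for 28 total.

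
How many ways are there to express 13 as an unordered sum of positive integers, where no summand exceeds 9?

94

A full systematic count gives 94.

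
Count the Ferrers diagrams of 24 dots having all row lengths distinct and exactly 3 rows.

37

A partial list (first 12 by largest part):
21, 2, 1
20, 3, 1
19, 4, 1
19, 3, 2
18, 5, 1
18, 4, 2
17, 6, 1
17, 5, 2
17, 4, 3
16, 7, 1
16, 6, 2
16, 5, 3
…and 25 more, for 37 total.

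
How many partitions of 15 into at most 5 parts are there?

84

There are 84 such partitions.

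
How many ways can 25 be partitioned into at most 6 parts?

Systematic enumeration (by largest part, then next-largest, …) yields 612.

612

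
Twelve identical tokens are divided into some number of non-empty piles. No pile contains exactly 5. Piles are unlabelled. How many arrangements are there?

62

A partial list (first 12 by largest part):
12
1, 11
2, 10
1, 1, 10
3, 9
1, 2, 9
1, 1, 1, 9
4, 8
1, 3, 8
2, 2, 8
1, 1, 2, 8
1, 1, 1, 1, 8
…and 50 more, for 62 total.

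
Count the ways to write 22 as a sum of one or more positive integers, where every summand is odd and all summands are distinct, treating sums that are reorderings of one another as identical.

Enumerating:
21,1
19,3
17,5
15,7
13,9
13,5,3,1
11,7,3,1
9,7,5,1

8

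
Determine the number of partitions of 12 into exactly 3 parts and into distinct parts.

The partitions of 12 that satisfy the conditions:
9 + 2 + 1
8 + 3 + 1
7 + 4 + 1
7 + 3 + 2
6 + 5 + 1
6 + 4 + 2
5 + 4 + 3

7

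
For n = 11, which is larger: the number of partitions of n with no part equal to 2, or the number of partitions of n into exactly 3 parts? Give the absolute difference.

Partitions of 11 with no part equal to 2: 26.
Partitions of 11 into exactly 3 parts: 10.
|26 − 10| = 16.

16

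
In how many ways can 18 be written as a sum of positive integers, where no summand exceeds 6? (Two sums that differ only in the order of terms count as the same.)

199

There are 199 such partitions.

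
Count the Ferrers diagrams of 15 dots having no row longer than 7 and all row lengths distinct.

8

They are:
2 + 6 + 7
3 + 5 + 7
1 + 2 + 5 + 7
1 + 3 + 4 + 7
4 + 5 + 6
1 + 3 + 5 + 6
2 + 3 + 4 + 6
1 + 2 + 3 + 4 + 5
That's 8 in total.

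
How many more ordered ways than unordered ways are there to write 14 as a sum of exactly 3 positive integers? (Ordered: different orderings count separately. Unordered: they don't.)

Ordered (compositions into 3 parts): C(13,2) = 78.
Unordered (partitions into 3 parts): 16.
Difference: 78 − 16 = 62.

62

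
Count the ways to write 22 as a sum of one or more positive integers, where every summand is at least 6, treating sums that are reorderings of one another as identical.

They are:
22
16 + 6
15 + 7
14 + 8
13 + 9
12 + 10
11 + 11
10 + 6 + 6
9 + 7 + 6
8 + 8 + 6
8 + 7 + 7

11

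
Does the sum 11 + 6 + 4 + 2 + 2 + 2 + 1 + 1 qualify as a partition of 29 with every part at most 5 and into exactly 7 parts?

The parts sum to 29, and the condition 'no summand exceeds 5' is violated.

No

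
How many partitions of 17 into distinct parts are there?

38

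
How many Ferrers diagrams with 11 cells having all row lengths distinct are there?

Enumerating:
11
10,1
9,2
8,3
8,2,1
7,4
7,3,1
6,5
6,4,1
6,3,2
5,4,2
5,3,2,1
Counting gives 12.

12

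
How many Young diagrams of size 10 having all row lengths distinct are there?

Listing the qualifying partitions of 10:
10
9 + 1
8 + 2
7 + 3
7 + 2 + 1
6 + 4
6 + 3 + 1
5 + 4 + 1
5 + 3 + 2
4 + 3 + 2 + 1

10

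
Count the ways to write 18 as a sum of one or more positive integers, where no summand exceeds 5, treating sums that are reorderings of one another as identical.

Systematic enumeration (by largest part, then next-largest, …) yields 141.

141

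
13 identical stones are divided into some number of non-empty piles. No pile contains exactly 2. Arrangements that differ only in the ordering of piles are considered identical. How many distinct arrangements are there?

There are too many to list fully; the first 12 (by largest part) are:
13
1 + 12
1 + 1 + 11
3 + 10
1 + 1 + 1 + 10
4 + 9
1 + 3 + 9
1 + 1 + 1 + 1 + 9
5 + 8
1 + 4 + 8
1 + 1 + 3 + 8
1 + 1 + 1 + 1 + 1 + 8
…and 33 more, for 45 total.

45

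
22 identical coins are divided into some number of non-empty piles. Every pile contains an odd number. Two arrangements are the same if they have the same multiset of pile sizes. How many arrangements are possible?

89

Counting exhaustively, 89 partitions satisfy the conditions.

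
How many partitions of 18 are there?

Systematic enumeration (by largest part, then next-largest, …) yields 385.

385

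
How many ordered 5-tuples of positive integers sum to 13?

495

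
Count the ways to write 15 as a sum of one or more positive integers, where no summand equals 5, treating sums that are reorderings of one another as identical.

Counting exhaustively, 134 partitions satisfy the conditions.

134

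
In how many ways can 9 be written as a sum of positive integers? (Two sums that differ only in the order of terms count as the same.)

30

A partial list (first 12 by largest part):
9
8, 1
7, 2
7, 1, 1
6, 3
6, 2, 1
6, 1, 1, 1
5, 4
5, 3, 1
5, 2, 2
5, 2, 1, 1
5, 1, 1, 1, 1
…and 18 more, for 30 total.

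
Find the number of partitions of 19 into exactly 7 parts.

A partial list (first 12 by largest part):
13+1+1+1+1+1+1
12+2+1+1+1+1+1
11+3+1+1+1+1+1
11+2+2+1+1+1+1
10+4+1+1+1+1+1
10+3+2+1+1+1+1
10+2+2+2+1+1+1
9+5+1+1+1+1+1
9+4+2+1+1+1+1
9+3+3+1+1+1+1
9+3+2+2+1+1+1
9+2+2+2+2+1+1
…and 53 more, for 65 total.

65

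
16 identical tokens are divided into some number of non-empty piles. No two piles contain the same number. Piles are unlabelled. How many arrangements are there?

A partial list (first 12 by largest part):
16
15+1
14+2
13+3
13+2+1
12+4
12+3+1
11+5
11+4+1
11+3+2
10+6
10+5+1
…and 20 more, for 32 total.

32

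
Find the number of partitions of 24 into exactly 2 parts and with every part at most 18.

7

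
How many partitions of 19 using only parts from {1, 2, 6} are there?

Listing the qualifying partitions of 19:
1 + 6 + 6 + 6
1 + 2 + 2 + 2 + 6 + 6
1 + 1 + 1 + 2 + 2 + 6 + 6
1 + 1 + 1 + 1 + 1 + 2 + 6 + 6
1 + 1 + 1 + 1 + 1 + 1 + 1 + 6 + 6
1 + 2 + 2 + 2 + 2 + 2 + 2 + 6
1 + 1 + 1 + 2 + 2 + 2 + 2 + 2 + 6
1 + 1 + 1 + 1 + 1 + 2 + 2 + 2 + 2 + 6
1 + 1 + 1 + 1 + 1 + 1 + 1 + 2 + 2 + 2 + 6
1 + 1 + 1 + 1 + 1 + 1 + 1 + 1 + 1 + 2 + 2 + 6
1 + 1 + 1 + 1 + 1 + 1 + 1 + 1 + 1 + 1 + 1 + 2 + 6
1 + 1 + 1 + 1 + 1 + 1 + 1 + 1 + 1 + 1 + 1 + 1 + 1 + 6
1 + 2 + 2 + 2 + 2 + 2 + 2 + 2 + 2 + 2
1 + 1 + 1 + 2 + 2 + 2 + 2 + 2 + 2 + 2 + 2
1 + 1 + 1 + 1 + 1 + 2 + 2 + 2 + 2 + 2 + 2 + 2
1 + 1 + 1 + 1 + 1 + 1 + 1 + 2 + 2 + 2 + 2 + 2 + 2
1 + 1 + 1 + 1 + 1 + 1 + 1 + 1 + 1 + 2 + 2 + 2 + 2 + 2
1 + 1 + 1 + 1 + 1 + 1 + 1 + 1 + 1 + 1 + 1 + 2 + 2 + 2 + 2
1 + 1 + 1 + 1 + 1 + 1 + 1 + 1 + 1 + 1 + 1 + 1 + 1 + 2 + 2 + 2
1 + 1 + 1 + 1 + 1 + 1 + 1 + 1 + 1 + 1 + 1 + 1 + 1 + 1 + 1 + 2 + 2
1 + 1 + 1 + 1 + 1 + 1 + 1 + 1 + 1 + 1 + 1 + 1 + 1 + 1 + 1 + 1 + 1 + 2
1 + 1 + 1 + 1 + 1 + 1 + 1 + 1 + 1 + 1 + 1 + 1 + 1 + 1 + 1 + 1 + 1 + 1 + 1
Counting gives 22.

22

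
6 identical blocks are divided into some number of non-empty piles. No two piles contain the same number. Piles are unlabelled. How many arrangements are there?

The partitions of 6 that satisfy the conditions:
6
5+1
4+2
3+2+1

4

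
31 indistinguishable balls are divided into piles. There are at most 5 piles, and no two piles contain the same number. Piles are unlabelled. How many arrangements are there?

302

There are 302 such partitions.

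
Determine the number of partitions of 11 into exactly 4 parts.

11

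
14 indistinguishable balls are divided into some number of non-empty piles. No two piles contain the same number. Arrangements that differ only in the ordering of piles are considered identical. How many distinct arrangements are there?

Listing the qualifying partitions of 14:
14
13+1
12+2
11+3
11+2+1
10+4
10+3+1
9+5
9+4+1
9+3+2
8+6
8+5+1
8+4+2
8+3+2+1
7+6+1
7+5+2
7+4+3
7+4+2+1
6+5+3
6+5+2+1
6+4+3+1
5+4+3+2
That's 22 in total.

22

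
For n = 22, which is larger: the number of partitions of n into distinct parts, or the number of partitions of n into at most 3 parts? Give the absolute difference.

Partitions of 22 into distinct parts: 89.
Partitions of 22 into at most 3 parts: 52.
|89 − 52| = 37.

37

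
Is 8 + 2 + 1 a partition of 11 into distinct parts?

The parts sum to 11, and the condition 'all summands are distinct' holds.

Yes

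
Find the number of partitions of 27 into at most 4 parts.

225

Direct enumeration gives 225 partitions.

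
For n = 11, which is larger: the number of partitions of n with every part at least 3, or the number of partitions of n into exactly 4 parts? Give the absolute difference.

5

Partitions of 11 with every part at least 3: 6.
Partitions of 11 into exactly 4 parts: 11.
|6 − 11| = 5.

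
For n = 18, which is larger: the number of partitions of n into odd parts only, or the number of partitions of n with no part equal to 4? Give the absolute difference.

204

Partitions of 18 into odd parts only: 46.
Partitions of 18 with no part equal to 4: 250.
|46 − 250| = 204.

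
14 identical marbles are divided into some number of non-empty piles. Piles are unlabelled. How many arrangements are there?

Systematic enumeration (by largest part, then next-largest, …) yields 135.

135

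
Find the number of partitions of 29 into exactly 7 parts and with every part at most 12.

397

Counting exhaustively, 397 partitions satisfy the conditions.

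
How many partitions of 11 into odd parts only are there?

Enumerating:
11
1+1+9
1+3+7
1+1+1+1+7
1+5+5
3+3+5
1+1+1+3+5
1+1+1+1+1+1+5
1+1+3+3+3
1+1+1+1+1+3+3
1+1+1+1+1+1+1+1+3
1+1+1+1+1+1+1+1+1+1+1
That's 12 in total.

12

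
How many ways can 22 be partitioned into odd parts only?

89

There are 89 such partitions.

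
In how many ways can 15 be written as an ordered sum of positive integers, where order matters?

16384

There are 14 gaps and each independently is a cut or not, giving 2^14 = 16384.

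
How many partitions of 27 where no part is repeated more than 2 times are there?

731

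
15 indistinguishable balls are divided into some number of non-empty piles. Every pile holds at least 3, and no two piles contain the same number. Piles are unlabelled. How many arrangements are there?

9

Listing the qualifying partitions of 15:
15
3,12
4,11
5,10
6,9
7,8
3,4,8
3,5,7
4,5,6
Counting gives 9.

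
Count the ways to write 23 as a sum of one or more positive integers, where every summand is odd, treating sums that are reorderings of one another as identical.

104

Direct enumeration gives 104 partitions.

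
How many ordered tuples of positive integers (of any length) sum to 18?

131072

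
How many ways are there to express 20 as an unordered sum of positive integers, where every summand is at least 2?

137

There are 137 such partitions.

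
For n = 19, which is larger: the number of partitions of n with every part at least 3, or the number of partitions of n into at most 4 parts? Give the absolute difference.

55

Partitions of 19 with every part at least 3: 39.
Partitions of 19 into at most 4 parts: 94.
|39 − 94| = 55.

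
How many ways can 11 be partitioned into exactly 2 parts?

They are:
10 + 1
9 + 2
8 + 3
7 + 4
6 + 5

5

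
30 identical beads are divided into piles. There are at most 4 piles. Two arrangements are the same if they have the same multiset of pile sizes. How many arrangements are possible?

Systematic enumeration (by largest part, then next-largest, …) yields 297.

297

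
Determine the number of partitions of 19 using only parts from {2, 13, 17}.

2

Listing the qualifying partitions of 19:
17 + 2
13 + 2 + 2 + 2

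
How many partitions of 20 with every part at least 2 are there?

Counting exhaustively, 137 partitions satisfy the conditions.

137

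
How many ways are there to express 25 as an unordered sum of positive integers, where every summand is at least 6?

They are:
25
6 + 19
7 + 18
8 + 17
9 + 16
10 + 15
11 + 14
12 + 13
6 + 6 + 13
6 + 7 + 12
6 + 8 + 11
7 + 7 + 11
6 + 9 + 10
7 + 8 + 10
7 + 9 + 9
8 + 8 + 9
6 + 6 + 6 + 7

17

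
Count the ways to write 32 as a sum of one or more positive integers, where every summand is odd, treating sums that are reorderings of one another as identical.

There are 390 such partitions.

390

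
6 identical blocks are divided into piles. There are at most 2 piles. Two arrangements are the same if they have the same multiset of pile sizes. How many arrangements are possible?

Listing the qualifying partitions of 6:
6
5+1
4+2
3+3
Counting gives 4.

4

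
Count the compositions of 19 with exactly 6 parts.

8568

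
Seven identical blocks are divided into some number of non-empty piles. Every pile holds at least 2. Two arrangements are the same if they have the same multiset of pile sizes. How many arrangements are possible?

4

The partitions of 7 that satisfy the conditions:
7
5, 2
4, 3
3, 2, 2
That's 4 in total.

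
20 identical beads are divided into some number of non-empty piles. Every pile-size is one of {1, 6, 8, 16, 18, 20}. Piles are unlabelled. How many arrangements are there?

11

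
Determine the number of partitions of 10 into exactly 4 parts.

9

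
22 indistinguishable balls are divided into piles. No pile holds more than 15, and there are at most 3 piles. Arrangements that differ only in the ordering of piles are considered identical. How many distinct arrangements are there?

A partial list (first 12 by largest part):
15, 7
15, 6, 1
15, 5, 2
15, 4, 3
14, 8
14, 7, 1
14, 6, 2
14, 5, 3
14, 4, 4
13, 9
13, 8, 1
13, 7, 2
…and 24 more, for 36 total.

36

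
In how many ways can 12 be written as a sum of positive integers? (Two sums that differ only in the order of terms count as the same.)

77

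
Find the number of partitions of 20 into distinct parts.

64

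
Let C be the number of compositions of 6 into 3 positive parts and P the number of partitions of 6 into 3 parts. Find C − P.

7

Compositions: C(5,2) = 10.
Unordered (partitions into 3 parts): 3.
Difference: 10 − 3 = 7.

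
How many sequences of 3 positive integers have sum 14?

78

By stars and bars with positive parts, the count is C(13,2) = 78.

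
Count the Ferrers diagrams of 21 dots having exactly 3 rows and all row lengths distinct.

There are too many to list fully; the first 12 (by largest part) are:
18+2+1
17+3+1
16+4+1
16+3+2
15+5+1
15+4+2
14+6+1
14+5+2
14+4+3
13+7+1
13+6+2
13+5+3
…and 15 more, for 27 total.

27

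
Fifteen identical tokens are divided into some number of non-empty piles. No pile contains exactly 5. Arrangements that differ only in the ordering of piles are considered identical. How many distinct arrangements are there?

134

Systematic enumeration (by largest part, then next-largest, …) yields 134.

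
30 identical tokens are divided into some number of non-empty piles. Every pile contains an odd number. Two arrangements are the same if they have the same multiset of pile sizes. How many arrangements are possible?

Counting exhaustively, 296 partitions satisfy the conditions.

296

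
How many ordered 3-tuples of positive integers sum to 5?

6

A composition of 5 into 3 positive parts is chosen by placing 2 dividers among the 4 gaps between 5 units: C(4,2) = 6.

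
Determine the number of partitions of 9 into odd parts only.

8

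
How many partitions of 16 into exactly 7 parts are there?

28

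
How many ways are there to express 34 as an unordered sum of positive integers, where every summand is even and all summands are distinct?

A partial list (first 12 by largest part):
34
32+2
30+4
28+6
28+4+2
26+8
26+6+2
24+10
24+8+2
24+6+4
22+12
22+10+2
…and 26 more, for 38 total.

38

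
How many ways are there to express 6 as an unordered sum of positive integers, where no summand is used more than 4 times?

10

The partitions of 6 that satisfy the conditions:
6
5 + 1
4 + 2
4 + 1 + 1
3 + 3
3 + 2 + 1
3 + 1 + 1 + 1
2 + 2 + 2
2 + 2 + 1 + 1
2 + 1 + 1 + 1 + 1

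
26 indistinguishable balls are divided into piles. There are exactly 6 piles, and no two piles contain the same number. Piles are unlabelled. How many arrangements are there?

7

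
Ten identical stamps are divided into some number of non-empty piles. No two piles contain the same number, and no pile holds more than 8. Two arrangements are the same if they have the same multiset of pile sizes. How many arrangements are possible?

8

They are:
2 + 8
3 + 7
1 + 2 + 7
4 + 6
1 + 3 + 6
1 + 4 + 5
2 + 3 + 5
1 + 2 + 3 + 4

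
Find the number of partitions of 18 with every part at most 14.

378

A full systematic count gives 378.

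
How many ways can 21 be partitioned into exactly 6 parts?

110

There are 110 such partitions.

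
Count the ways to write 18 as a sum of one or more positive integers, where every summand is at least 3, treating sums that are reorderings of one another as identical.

33

A partial list (first 12 by largest part):
18
15 + 3
14 + 4
13 + 5
12 + 6
12 + 3 + 3
11 + 7
11 + 4 + 3
10 + 8
10 + 5 + 3
10 + 4 + 4
9 + 9
…and 21 more, for 33 total.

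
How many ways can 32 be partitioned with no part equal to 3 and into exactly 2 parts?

15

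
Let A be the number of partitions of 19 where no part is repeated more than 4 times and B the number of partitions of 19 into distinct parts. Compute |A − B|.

271

Partitions of 19 where no part is repeated more than 4 times: 325.
Partitions of 19 into distinct parts: 54.
|325 − 54| = 271.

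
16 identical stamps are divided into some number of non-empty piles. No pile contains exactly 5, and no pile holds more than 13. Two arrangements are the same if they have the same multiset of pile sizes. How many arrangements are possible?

Systematic enumeration (by largest part, then next-largest, …) yields 171.

171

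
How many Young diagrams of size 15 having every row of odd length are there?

A partial list (first 12 by largest part):
15
13 + 1 + 1
11 + 3 + 1
11 + 1 + 1 + 1 + 1
9 + 5 + 1
9 + 3 + 3
9 + 3 + 1 + 1 + 1
9 + 1 + 1 + 1 + 1 + 1 + 1
7 + 7 + 1
7 + 5 + 3
7 + 5 + 1 + 1 + 1
7 + 3 + 3 + 1 + 1
…and 15 more, for 27 total.

27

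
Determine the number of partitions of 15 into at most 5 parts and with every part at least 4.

Listing the qualifying partitions of 15:
15
11 + 4
10 + 5
9 + 6
8 + 7
7 + 4 + 4
6 + 5 + 4
5 + 5 + 5
That's 8 in total.

8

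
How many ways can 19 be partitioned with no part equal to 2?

Enumerating by decreasing first part gives 193 partitions in all.

193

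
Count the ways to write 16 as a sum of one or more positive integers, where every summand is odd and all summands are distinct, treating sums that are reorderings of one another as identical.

5

Listing the qualifying partitions of 16:
15 + 1
13 + 3
11 + 5
9 + 7
7 + 5 + 3 + 1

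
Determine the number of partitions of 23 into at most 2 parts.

They are:
23
22+1
21+2
20+3
19+4
18+5
17+6
16+7
15+8
14+9
13+10
12+11

12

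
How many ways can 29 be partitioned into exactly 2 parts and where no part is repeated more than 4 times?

Listing the qualifying partitions of 29:
28+1
27+2
26+3
25+4
24+5
23+6
22+7
21+8
20+9
19+10
18+11
17+12
16+13
15+14
That's 14 in total.

14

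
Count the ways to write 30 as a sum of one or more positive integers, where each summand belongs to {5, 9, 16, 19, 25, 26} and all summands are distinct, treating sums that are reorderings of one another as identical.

Listing the qualifying partitions of 30:
25+5
16+9+5
Counting gives 2.

2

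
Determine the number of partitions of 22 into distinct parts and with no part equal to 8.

Direct enumeration gives 71 partitions.

71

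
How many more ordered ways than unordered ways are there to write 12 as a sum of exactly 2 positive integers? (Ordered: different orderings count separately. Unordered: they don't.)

5

Ordered (compositions into 2 parts): C(11,1) = 11.
Partitions of 12 into exactly 2 parts: 6.
Difference: 11 − 6 = 5.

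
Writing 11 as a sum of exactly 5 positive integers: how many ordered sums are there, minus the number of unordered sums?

200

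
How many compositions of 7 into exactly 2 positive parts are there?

6

Place 1 bars in the 6 internal gaps of a row of 7 dots: C(6,1) = 6.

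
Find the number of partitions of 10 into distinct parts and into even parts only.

3

Enumerating:
10
8 + 2
6 + 4
That's 3 in total.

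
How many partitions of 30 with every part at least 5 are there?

There are too many to list fully; the first 12 (by largest part) are:
30
25+5
24+6
23+7
22+8
21+9
20+10
20+5+5
19+11
19+6+5
18+12
18+7+5
…and 58 more, for 70 total.

70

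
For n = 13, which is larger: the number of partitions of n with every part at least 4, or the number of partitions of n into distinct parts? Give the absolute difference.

Partitions of 13 with every part at least 4: 5.
Partitions of 13 into distinct parts: 18.
|5 − 18| = 13.

13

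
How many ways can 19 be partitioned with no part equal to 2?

There are 193 such partitions.

193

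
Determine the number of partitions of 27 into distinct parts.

Counting exhaustively, 192 partitions satisfy the conditions.

192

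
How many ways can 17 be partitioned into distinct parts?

There are too many to list fully; the first 12 (by largest part) are:
17
16 + 1
15 + 2
14 + 3
14 + 2 + 1
13 + 4
13 + 3 + 1
12 + 5
12 + 4 + 1
12 + 3 + 2
11 + 6
11 + 5 + 1
…and 26 more, for 38 total.

38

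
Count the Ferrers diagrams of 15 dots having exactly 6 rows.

26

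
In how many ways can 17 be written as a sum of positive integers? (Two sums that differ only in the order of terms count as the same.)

Direct enumeration gives 297 partitions.

297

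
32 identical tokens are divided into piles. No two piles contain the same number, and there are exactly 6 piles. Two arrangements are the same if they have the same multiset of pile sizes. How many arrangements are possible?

44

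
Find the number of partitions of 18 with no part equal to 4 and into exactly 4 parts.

There are too many to list fully; the first 12 (by largest part) are:
15,1,1,1
14,2,1,1
13,3,1,1
13,2,2,1
12,3,2,1
12,2,2,2
11,5,1,1
11,3,3,1
11,3,2,2
10,6,1,1
10,5,2,1
10,3,3,2
…and 19 more, for 31 total.

31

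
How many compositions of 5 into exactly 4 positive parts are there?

4

A composition of 5 into 4 positive parts is chosen by placing 3 dividers among the 4 gaps between 5 units: C(4,3) = 4.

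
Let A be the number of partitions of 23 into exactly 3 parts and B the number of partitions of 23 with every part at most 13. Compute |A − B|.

Partitions of 23 into exactly 3 parts: 44.
Partitions of 23 with every part at most 13: 1158.
|44 − 1158| = 1114.

1114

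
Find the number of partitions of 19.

Enumerating by decreasing first part gives 490 partitions in all.

490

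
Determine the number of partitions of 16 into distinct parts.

32

There are too many to list fully; the first 12 (by largest part) are:
16
1, 15
2, 14
3, 13
1, 2, 13
4, 12
1, 3, 12
5, 11
1, 4, 11
2, 3, 11
6, 10
1, 5, 10
…and 20 more, for 32 total.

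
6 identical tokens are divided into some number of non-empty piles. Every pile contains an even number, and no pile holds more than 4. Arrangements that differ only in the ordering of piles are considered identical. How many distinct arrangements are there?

2

Enumerating:
4,2
2,2,2
That's 2 in total.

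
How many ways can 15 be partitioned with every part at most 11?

A full systematic count gives 169.

169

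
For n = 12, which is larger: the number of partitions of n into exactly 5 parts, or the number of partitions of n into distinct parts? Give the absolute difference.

Partitions of 12 into exactly 5 parts: 13.
Partitions of 12 into distinct parts: 15.
|13 − 15| = 2.

2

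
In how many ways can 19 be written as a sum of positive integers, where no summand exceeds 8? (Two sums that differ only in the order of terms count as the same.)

352

Enumerating by decreasing first part gives 352 partitions in all.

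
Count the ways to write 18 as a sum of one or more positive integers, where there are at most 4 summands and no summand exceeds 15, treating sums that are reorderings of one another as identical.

80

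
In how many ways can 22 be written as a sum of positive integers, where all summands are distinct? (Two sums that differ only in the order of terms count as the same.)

Systematic enumeration (by largest part, then next-largest, …) yields 89.

89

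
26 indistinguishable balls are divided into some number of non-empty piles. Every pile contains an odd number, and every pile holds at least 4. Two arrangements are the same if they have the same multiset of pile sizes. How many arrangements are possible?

8

The partitions of 26 that satisfy the conditions:
5+21
7+19
9+17
11+15
13+13
5+5+5+11
5+5+7+9
5+7+7+7
Counting gives 8.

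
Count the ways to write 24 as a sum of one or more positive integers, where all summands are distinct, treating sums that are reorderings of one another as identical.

Counting exhaustively, 122 partitions satisfy the conditions.

122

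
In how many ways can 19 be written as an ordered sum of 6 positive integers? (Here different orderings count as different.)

8568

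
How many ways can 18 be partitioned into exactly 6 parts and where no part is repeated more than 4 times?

55

There are too many to list fully; the first 12 (by largest part) are:
1, 1, 1, 1, 2, 12
1, 1, 1, 1, 3, 11
1, 1, 1, 2, 2, 11
1, 1, 1, 1, 4, 10
1, 1, 1, 2, 3, 10
1, 1, 2, 2, 2, 10
1, 1, 1, 1, 5, 9
1, 1, 1, 2, 4, 9
1, 1, 1, 3, 3, 9
1, 1, 2, 2, 3, 9
1, 2, 2, 2, 2, 9
1, 1, 1, 1, 6, 8
…and 43 more, for 55 total.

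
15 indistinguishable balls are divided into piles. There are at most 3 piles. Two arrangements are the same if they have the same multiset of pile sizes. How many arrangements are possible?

27

A partial list (first 12 by largest part):
15
14, 1
13, 2
13, 1, 1
12, 3
12, 2, 1
11, 4
11, 3, 1
11, 2, 2
10, 5
10, 4, 1
10, 3, 2
…and 15 more, for 27 total.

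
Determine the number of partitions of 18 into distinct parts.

A partial list (first 12 by largest part):
18
17,1
16,2
15,3
15,2,1
14,4
14,3,1
13,5
13,4,1
13,3,2
12,6
12,5,1
…and 34 more, for 46 total.

46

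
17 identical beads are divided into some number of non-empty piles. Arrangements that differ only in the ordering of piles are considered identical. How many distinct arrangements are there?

297

A full systematic count gives 297.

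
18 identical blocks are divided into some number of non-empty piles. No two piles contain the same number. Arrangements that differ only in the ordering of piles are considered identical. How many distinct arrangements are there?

46

There are too many to list fully; the first 12 (by largest part) are:
18
17,1
16,2
15,3
15,2,1
14,4
14,3,1
13,5
13,4,1
13,3,2
12,6
12,5,1
…and 34 more, for 46 total.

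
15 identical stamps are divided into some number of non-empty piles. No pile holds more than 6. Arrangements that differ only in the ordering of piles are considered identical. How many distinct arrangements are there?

A full systematic count gives 110.

110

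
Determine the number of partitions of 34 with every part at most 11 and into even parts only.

119

Direct enumeration gives 119 partitions.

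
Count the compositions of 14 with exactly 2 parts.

By stars and bars with positive parts, the count is C(13,1) = 13.

13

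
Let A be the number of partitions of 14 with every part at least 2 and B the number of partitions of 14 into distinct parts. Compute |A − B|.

12

Partitions of 14 with every part at least 2: 34.
Partitions of 14 into distinct parts: 22.
|34 − 22| = 12.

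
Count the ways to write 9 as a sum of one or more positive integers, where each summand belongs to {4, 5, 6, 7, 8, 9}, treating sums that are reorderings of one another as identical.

Enumerating:
9
5, 4
That's 2 in total.

2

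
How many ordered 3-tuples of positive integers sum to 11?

45

By stars and bars with positive parts, the count is C(10,2) = 45.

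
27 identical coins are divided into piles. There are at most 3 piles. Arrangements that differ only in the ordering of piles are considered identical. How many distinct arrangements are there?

75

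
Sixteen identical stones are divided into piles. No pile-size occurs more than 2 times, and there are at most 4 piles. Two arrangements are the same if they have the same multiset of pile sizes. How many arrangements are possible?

There are too many to list fully; the first 12 (by largest part) are:
16
15 + 1
14 + 2
14 + 1 + 1
13 + 3
13 + 2 + 1
12 + 4
12 + 3 + 1
12 + 2 + 2
12 + 2 + 1 + 1
11 + 5
11 + 4 + 1
…and 47 more, for 59 total.

59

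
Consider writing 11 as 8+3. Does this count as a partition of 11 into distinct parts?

Yes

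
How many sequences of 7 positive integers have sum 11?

A composition of 11 into 7 positive parts is chosen by placing 6 dividers among the 10 gaps between 11 units: C(10,6) = 210.

210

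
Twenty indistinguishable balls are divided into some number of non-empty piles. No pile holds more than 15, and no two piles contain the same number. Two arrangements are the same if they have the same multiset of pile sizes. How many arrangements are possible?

57

There are too many to list fully; the first 12 (by largest part) are:
15+5
15+4+1
15+3+2
14+6
14+5+1
14+4+2
14+3+2+1
13+7
13+6+1
13+5+2
13+4+3
13+4+2+1
…and 45 more, for 57 total.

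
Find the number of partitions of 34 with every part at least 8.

A partial list (first 12 by largest part):
34
8,26
9,25
10,24
11,23
12,22
13,21
14,20
15,19
16,18
8,8,18
17,17
…and 15 more, for 27 total.

27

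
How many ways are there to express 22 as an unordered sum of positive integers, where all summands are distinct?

Direct enumeration gives 89 partitions.

89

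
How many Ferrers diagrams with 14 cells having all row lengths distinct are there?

22

Listing the qualifying partitions of 14:
14
13,1
12,2
11,3
11,2,1
10,4
10,3,1
9,5
9,4,1
9,3,2
8,6
8,5,1
8,4,2
8,3,2,1
7,6,1
7,5,2
7,4,3
7,4,2,1
6,5,3
6,5,2,1
6,4,3,1
5,4,3,2
That's 22 in total.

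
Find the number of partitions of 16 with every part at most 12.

224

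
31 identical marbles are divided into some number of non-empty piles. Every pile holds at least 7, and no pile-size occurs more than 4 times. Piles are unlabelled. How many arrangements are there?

A partial list (first 12 by largest part):
31
24 + 7
23 + 8
22 + 9
21 + 10
20 + 11
19 + 12
18 + 13
17 + 14
17 + 7 + 7
16 + 15
16 + 8 + 7
…and 15 more, for 27 total.

27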